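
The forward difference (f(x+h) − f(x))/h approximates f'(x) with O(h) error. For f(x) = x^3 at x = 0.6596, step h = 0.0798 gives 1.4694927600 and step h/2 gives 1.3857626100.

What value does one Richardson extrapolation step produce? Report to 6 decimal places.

1.302032

Error is O(h^1); halving h shrinks it by 2^1 = 2.
2*1.3857626100 = 2.7715252200; 2.7715252200 − 1.4694927600 = 1.3020324600
Denominator 2 − 1 = 1.
1.3020324600 ÷ 1 = 1.3020324600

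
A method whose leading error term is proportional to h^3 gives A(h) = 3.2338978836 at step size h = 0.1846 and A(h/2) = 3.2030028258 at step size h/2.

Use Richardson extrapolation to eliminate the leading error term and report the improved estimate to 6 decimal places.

3.198589

r = 3: numerator weight 8, denominator 7.
8×3.2030028258 = 25.6240226064; 25.6240226064 − 3.2338978836 = 22.3901247228
Denominator 8 − 1 = 7.
Extrapolated: 22.3901247228 / 7 = 3.1985892461
Gap between inputs: 3.090e-02; correction applied: −0.0044135797.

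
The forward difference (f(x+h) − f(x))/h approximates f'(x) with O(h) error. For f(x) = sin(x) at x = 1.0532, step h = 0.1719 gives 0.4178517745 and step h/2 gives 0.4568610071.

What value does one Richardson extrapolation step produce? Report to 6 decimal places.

0.495870

Order 1 gives 2^r = 2 and 2^r − 1 = 1.
Difference of the inputs: 0.4568610071 − 0.4178517745 = 0.0390092326
Correction (A(h/2) − A(h))/(2 − 1) = 0.0390092326/1 = 0.0390092326
R = 0.4568610071 + 0.0390092326 = 0.4958702397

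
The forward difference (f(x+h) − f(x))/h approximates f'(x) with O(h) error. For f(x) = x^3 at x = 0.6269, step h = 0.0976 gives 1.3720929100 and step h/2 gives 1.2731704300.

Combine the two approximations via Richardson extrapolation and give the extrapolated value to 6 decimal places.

1.174248

Order 1 gives 2^r = 2 and 2^r − 1 = 1.
Weighted: 2.5463408600 − 1.3720929100 = 1.1742479500
Divide by 2^1 − 1 = 1.
R = 1.1742479500/1 = 1.1742479500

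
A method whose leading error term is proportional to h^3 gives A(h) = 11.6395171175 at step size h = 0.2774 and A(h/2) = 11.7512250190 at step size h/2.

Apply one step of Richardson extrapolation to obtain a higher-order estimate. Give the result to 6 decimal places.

Error is O(h^3); halving h shrinks it by 2^3 = 8.
Numerator 8*A(h/2) − A(h) = 8*11.7512250190 − 11.6395171175 = 82.3702830345
Extrapolated: 82.3702830345 / 7 = 11.7671832906
Gap between inputs: 1.117e-01; correction applied: +0.0159582716.

11.767183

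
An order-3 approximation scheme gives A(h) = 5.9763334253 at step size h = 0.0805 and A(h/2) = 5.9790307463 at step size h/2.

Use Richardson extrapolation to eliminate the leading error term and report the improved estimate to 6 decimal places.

5.979416

Method order is 3; weight 2^3 = 8.
8*5.9790307463 = 47.8322459704; subtract 5.9763334253 → 41.8559125451
Denominator 8 − 1 = 7.
R = 41.8559125451/7 = 5.9794160779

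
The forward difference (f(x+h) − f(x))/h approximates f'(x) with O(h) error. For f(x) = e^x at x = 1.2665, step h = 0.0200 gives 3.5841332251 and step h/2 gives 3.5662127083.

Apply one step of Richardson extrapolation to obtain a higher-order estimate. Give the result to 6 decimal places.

3.548292

Error is O(h^1); halving h shrinks it by 2^1 = 2.
2·3.5662127083 = 7.1324254166; 7.1324254166 − 3.5841332251 = 3.5482921915
R = 3.5482921915/1 = 3.5482921915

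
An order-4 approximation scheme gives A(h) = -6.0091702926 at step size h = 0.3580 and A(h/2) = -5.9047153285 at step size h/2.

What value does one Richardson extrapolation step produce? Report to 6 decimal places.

-5.897752

Error is O(h^4); halving h shrinks it by 2^4 = 16.
2^4·A(h/2) = -94.4754452560; minus A(h) gives -88.4662749634.
R = (-88.4662749634)/15 = -5.8977516642
Correction |R − A(h/2)| = 6.964e-03; gap |A(h/2) − A(h)| = 1.045e-01.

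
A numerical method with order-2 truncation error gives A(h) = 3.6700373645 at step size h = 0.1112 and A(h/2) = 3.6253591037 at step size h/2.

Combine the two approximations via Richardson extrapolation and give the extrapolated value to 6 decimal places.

3.610466

Leading term ∝ h^2; use weight 4 = 2^2.
Difference of the inputs: 3.6253591037 − 3.6700373645 = -0.0446782608
Divide by 2^2 − 1 = 3: (-0.0446782608)/3 = -0.0148927536
R = A(h/2) + (A(h/2) − A(h))/3 = 3.6253591037 − 0.0148927536 = 3.6104663501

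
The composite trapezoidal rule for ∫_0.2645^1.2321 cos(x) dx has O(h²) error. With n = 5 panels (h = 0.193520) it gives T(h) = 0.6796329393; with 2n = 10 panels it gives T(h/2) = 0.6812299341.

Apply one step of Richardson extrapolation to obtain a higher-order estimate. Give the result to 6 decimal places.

0.681762

Error is O(h^2); halving h shrinks it by 2^2 = 4.
4×0.6812299341 = 2.7249197364; 2.7249197364 − 0.6796329393 = 2.0452867971
Divide by 2^2 − 1 = 3.
So the Richardson estimate is 0.6817622657.
Correction |R − A(h/2)| = 5.323e-04; gap |A(h/2) − A(h)| = 1.597e-03.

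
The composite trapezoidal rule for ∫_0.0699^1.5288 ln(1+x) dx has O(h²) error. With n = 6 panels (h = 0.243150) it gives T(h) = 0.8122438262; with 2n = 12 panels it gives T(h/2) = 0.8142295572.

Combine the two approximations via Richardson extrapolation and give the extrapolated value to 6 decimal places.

Method order is 2; weight 2^2 = 4.
Top: 4(0.8142295572) − (0.8122438262) = 2.4446744026
Extrapolated: 2.4446744026 / 3 = 0.8148914675
Correction |R − A(h/2)| = 6.619e-04; gap |A(h/2) − A(h)| = 1.986e-03.

0.814891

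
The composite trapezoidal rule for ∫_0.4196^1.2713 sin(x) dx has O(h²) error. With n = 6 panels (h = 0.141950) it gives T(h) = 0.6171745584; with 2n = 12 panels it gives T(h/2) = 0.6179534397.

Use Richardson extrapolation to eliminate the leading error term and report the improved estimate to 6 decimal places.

The method has order 2: 2^2 = 4.
4·0.6179534397 − 0.6171745584 = 1.8546392004
Denominator 4 − 1 = 3.
(4·0.6179534397 − 0.6171745584)/(4 − 1) = 0.6182130668
Shift from A(h/2): +0.0002596271.

0.618213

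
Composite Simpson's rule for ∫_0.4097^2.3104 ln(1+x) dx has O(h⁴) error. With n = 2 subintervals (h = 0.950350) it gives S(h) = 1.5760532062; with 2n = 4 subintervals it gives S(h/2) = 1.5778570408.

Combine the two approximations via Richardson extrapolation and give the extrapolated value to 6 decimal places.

1.577977

Method order is 4; weight 2^4 = 16.
2^4×A(h/2) = 25.2457126528; minus A(h) gives 23.6696594466.
Divide by 2^4 − 1 = 15.
23.6696594466 ÷ 15 = 1.5779772964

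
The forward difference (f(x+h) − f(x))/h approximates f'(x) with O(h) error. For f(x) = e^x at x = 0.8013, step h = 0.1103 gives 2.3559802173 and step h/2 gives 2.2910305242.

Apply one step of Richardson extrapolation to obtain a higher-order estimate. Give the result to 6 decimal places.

Leading term ∝ h^1; use weight 2 = 2^1.
Top: 2(2.2910305242) − (2.3559802173) = 2.2260808311
Denominator 2 − 1 = 1.
Extrapolated: 2.2260808311 / 1 = 2.2260808311

2.226081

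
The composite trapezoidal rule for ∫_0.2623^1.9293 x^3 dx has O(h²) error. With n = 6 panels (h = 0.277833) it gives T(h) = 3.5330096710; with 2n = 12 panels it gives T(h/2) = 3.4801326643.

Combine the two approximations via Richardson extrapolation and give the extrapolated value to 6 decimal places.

3.462507

Error is O(h^2); halving h shrinks it by 2^2 = 4.
A(h/2) − A(h) = 3.4801326643 − 3.5330096710 = -0.0528770067
Divide by 2^2 − 1 = 3: (-0.0528770067)/3 = -0.0176256689
R = A(h/2) + (A(h/2) − A(h))/3 = 3.4801326643 − 0.0176256689 = 3.4625069954
Shift from A(h/2): −0.0176256689.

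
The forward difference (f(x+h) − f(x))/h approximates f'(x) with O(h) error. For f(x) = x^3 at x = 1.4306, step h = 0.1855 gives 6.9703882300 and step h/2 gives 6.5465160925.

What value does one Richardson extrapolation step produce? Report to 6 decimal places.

6.122644

r = 1: numerator weight 2, denominator 1.
2×6.5465160925 − 6.9703882300 = 6.1226439550
Extrapolated: 6.1226439550 / 1 = 6.1226439550
Correction |R − A(h/2)| = 4.239e-01; gap |A(h/2) − A(h)| = 4.239e-01.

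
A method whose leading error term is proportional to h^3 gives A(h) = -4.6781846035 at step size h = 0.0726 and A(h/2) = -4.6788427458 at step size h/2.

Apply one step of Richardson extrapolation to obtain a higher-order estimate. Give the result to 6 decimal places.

r = 3: numerator weight 8, denominator 7.
Weighted: (-37.4307419664) − (-4.6781846035) = -32.7525573629
Divide by 2^3 − 1 = 7.
So the Richardson estimate is -4.6789367661.
Gap between inputs: 6.581e-04; correction applied: −0.0000940203.

-4.678937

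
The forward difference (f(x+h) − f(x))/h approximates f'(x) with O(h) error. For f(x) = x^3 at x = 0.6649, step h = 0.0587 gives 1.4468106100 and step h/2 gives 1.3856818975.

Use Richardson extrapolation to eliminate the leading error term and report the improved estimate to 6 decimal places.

Leading term ∝ h^1; use weight 2 = 2^1.
A(h/2) − A(h) = 1.3856818975 − 1.4468106100 = -0.0611287125
Divide by 2^1 − 1 = 1: (-0.0611287125)/1 = -0.0611287125
R = A(h/2) + (A(h/2) − A(h))/1 = 1.3856818975 − 0.0611287125 = 1.3245531850

1.324553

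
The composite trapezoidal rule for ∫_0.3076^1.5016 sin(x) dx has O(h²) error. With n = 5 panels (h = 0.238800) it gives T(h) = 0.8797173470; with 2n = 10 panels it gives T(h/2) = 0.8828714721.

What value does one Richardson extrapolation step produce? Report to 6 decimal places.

0.883923

Order 2 gives 2^r = 4 and 2^r − 1 = 3.
4×0.8828714721 = 3.5314858884; 3.5314858884 − 0.8797173470 = 2.6517685414
Divide by 2^2 − 1 = 3.
R = 2.6517685414/3 = 0.8839228471
Shift from A(h/2): +0.0010513750.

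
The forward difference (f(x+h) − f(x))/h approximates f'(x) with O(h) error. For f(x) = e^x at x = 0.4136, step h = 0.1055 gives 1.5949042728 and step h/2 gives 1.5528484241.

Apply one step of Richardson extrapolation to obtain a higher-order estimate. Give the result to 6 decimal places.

1.510793

Leading term ∝ h^1; use weight 2 = 2^1.
Weighted: 3.1056968482 − 1.5949042728 = 1.5107925754
Denominator 2 − 1 = 1.
Result: 1.5107925754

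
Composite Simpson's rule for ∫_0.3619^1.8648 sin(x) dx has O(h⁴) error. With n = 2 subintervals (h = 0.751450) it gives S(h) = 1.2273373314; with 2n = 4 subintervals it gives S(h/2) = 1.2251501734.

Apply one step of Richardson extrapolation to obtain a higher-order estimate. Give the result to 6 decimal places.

1.225004

Order 4 gives 2^r = 16 and 2^r − 1 = 15.
16 × 1.2251501734 = 19.6024027744; 19.6024027744 − 1.2273373314 = 18.3750654430
Divide by 2^4 − 1 = 15.
R = 18.3750654430/15 = 1.2250043629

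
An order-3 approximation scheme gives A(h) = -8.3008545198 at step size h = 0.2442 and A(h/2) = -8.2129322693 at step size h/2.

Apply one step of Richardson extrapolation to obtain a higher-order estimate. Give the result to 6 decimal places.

-8.200372

The method has order 3: 2^3 = 8.
8·(-8.2129322693) = -65.7034581544; subtract (-8.3008545198) → -57.4026036346
(8·(-8.2129322693) − (-8.3008545198))/(8 − 1) = -8.2003719478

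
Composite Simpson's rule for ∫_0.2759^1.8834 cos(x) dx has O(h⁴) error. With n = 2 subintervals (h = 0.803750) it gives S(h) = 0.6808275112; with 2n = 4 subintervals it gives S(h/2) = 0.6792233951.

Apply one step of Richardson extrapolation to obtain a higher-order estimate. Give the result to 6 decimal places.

Order 4 gives 2^r = 16 and 2^r − 1 = 15.
16×0.6792233951 = 10.8675743216; subtract 0.6808275112 → 10.1867468104
R = 10.1867468104/15 = 0.6791164540
Gap between inputs: 1.604e-03; correction applied: −0.0001069411.

0.679116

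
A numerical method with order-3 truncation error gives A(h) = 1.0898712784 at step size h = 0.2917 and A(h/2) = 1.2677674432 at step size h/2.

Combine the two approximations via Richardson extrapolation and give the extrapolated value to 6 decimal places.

1.293181

Error is O(h^3); halving h shrinks it by 2^3 = 8.
Top: 8(1.2677674432) − (1.0898712784) = 9.0522682672
9.0522682672 ÷ 7 = 1.2931811810
Gap between inputs: 1.779e-01; correction applied: +0.0254137378.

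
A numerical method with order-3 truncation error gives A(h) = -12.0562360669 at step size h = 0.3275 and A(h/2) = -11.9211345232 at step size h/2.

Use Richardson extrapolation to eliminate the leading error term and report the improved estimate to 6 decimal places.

-11.901834

r = 3, so 2^r = 8.
Weighted: (-95.3690761856) − (-12.0562360669) = -83.3128401187
Divide by 2^3 − 1 = 7.
R = (-83.3128401187)/7 = -11.9018343027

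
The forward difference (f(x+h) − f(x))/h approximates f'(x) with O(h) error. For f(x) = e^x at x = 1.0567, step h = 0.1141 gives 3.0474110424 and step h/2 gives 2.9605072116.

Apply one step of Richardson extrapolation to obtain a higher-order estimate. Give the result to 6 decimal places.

2.873603

With r = 1 the leading error scales as h^1, so the weight is 2^1 = 2.
Difference of the inputs: 2.9605072116 − 3.0474110424 = -0.0869038308
Divide by 2^1 − 1 = 1: (-0.0869038308)/1 = -0.0869038308
R = A(h/2) + (A(h/2) − A(h))/1 = 2.9605072116 − 0.0869038308 = 2.8736033808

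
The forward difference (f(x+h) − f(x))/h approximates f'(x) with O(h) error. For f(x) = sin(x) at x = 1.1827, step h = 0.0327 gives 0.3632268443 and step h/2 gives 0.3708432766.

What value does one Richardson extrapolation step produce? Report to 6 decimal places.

The method has order 1: 2^1 = 2.
2 × 0.3708432766 − 0.3632268443 = 0.3784597089
R = 0.3784597089/1 = 0.3784597089

0.378460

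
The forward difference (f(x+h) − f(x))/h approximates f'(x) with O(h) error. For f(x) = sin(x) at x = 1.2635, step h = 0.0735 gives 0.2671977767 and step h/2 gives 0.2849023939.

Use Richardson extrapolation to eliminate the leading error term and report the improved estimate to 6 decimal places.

r = 1: numerator weight 2, denominator 1.
Numerator 2×A(h/2) − A(h) = 2×0.2849023939 − 0.2671977767 = 0.3026070111
Divide by 2^1 − 1 = 1.
So the Richardson estimate is 0.3026070111.
Shift from A(h/2): +0.0177046172.

0.302607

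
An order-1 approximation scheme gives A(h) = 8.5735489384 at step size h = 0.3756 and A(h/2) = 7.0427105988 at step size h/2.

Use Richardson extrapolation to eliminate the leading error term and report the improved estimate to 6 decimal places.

5.511872

Order 1 gives 2^r = 2 and 2^r − 1 = 1.
A(h/2) − A(h) = 7.0427105988 − 8.5735489384 = -1.5308383396
Divide by 2^1 − 1 = 1: (-1.5308383396)/1 = -1.5308383396
R = 7.0427105988 − 1.5308383396 = 5.5118722592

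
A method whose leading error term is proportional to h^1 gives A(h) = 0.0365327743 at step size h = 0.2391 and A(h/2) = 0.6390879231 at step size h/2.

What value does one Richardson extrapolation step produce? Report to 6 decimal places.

1.241643

r = 1, so 2^r = 2.
2×0.6390879231 = 1.2781758462; 1.2781758462 − 0.0365327743 = 1.2416430719
Denominator 2 − 1 = 1.
Extrapolated: 1.2416430719 / 1 = 1.2416430719
Gap between inputs: 6.026e-01; correction applied: +0.6025551488.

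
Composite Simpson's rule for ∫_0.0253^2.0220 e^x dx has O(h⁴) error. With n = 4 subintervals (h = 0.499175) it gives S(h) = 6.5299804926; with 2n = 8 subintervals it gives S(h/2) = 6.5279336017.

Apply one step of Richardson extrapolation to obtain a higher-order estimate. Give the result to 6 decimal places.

6.527797

r = 4: numerator weight 16, denominator 15.
16*6.5279336017 = 104.4469376272; 104.4469376272 − 6.5299804926 = 97.9169571346
Extrapolated: 97.9169571346 / 15 = 6.5277971423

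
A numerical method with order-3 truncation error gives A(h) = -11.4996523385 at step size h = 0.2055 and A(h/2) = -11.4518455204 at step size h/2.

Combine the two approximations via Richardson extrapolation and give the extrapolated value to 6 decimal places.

-11.445016

Order 3 gives 2^r = 8 and 2^r − 1 = 7.
2^3 × A(h/2) = -91.6147641632; minus A(h) gives -80.1151118247.
Divide by 2^3 − 1 = 7.
(-80.1151118247) ÷ 7 = -11.4450159750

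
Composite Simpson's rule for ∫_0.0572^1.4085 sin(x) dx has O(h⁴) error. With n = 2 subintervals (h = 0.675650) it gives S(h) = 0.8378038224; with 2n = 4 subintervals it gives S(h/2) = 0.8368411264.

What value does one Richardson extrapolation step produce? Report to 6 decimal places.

With r = 4 the leading error scales as h^4, so the weight is 2^4 = 16.
16*0.8368411264 = 13.3894580224; 13.3894580224 − 0.8378038224 = 12.5516542000
Divide by 2^4 − 1 = 15.
Result: 0.8367769467

0.836777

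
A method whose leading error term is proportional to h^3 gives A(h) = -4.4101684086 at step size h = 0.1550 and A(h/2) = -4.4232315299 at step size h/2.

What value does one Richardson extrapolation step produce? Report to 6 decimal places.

Method order is 3; weight 2^3 = 8.
Weighted: (-35.3858522392) − (-4.4101684086) = -30.9756838306
Denominator 8 − 1 = 7.
Result: -4.4250976901

-4.425098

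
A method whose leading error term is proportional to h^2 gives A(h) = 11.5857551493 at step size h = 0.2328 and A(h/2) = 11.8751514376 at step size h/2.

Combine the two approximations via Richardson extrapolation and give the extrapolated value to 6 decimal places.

11.971617

With r = 2 the leading error scales as h^2, so the weight is 2^2 = 4.
Top: 4(11.8751514376) − (11.5857551493) = 35.9148506011
Divide by 2^2 − 1 = 3.
R = 35.9148506011/3 = 11.9716168670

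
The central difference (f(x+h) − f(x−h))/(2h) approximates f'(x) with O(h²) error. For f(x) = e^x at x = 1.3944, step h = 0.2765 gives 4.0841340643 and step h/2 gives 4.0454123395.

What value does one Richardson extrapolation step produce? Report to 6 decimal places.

Method order is 2; weight 2^2 = 4.
2^2 × A(h/2) = 16.1816493580; minus A(h) gives 12.0975152937.
12.0975152937 ÷ 3 = 4.0325050979
Gap between inputs: 3.872e-02; correction applied: −0.0129072416.

4.032505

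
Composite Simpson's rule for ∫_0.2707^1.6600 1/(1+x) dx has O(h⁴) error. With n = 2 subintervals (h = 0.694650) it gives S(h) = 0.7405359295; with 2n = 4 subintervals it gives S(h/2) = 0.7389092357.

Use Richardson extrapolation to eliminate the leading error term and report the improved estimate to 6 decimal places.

With r = 4 the leading error scales as h^4, so the weight is 2^4 = 16.
16 × 0.7389092357 − 0.7405359295 = 11.0820118417
Divide by 2^4 − 1 = 15.
11.0820118417 ÷ 15 = 0.7388007894
Gap between inputs: 1.627e-03; correction applied: −0.0001084463.

0.738801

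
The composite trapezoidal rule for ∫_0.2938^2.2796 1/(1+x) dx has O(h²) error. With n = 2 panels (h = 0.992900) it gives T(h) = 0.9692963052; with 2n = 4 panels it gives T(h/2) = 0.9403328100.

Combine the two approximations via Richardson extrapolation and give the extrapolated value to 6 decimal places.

Order 2 gives 2^r = 4 and 2^r − 1 = 3.
4×0.9403328100 = 3.7613312400; 3.7613312400 − 0.9692963052 = 2.7920349348
Denominator 4 − 1 = 3.
(4×0.9403328100 − 0.9692963052)/(4 − 1) = 0.9306783116

0.930678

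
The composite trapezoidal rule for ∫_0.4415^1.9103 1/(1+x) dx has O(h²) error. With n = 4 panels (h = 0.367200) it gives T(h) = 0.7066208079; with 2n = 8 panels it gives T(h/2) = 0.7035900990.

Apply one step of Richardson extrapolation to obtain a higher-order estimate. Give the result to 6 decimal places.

0.702580

Leading term ∝ h^2; use weight 4 = 2^2.
Difference of the inputs: 0.7035900990 − 0.7066208079 = -0.0030307089
Correction (A(h/2) − A(h))/(4 − 1) = (-0.0030307089)/3 = -0.0010102363
R = A(h/2) + (A(h/2) − A(h))/3 = 0.7035900990 − 0.0010102363 = 0.7025798627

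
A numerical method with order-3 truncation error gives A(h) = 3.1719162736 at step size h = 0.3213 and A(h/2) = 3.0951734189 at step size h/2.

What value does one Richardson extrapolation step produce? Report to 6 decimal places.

3.084210

Leading term ∝ h^3; use weight 8 = 2^3.
8 × 3.0951734189 = 24.7613873512; subtract 3.1719162736 → 21.5894710776
Denominator 8 − 1 = 7.
R = 21.5894710776/7 = 3.0842101539
Shift from A(h/2): −0.0109632650.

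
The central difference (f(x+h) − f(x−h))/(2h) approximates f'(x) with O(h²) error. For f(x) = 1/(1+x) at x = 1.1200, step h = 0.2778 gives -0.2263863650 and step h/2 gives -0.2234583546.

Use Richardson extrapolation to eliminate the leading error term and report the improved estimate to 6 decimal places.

-0.222482

r = 2, so 2^r = 4.
4×(-0.2234583546) = -0.8938334184; (-0.8938334184) − (-0.2263863650) = -0.6674470534
Extrapolated: (-0.6674470534) / 3 = -0.2224823511
Gap between inputs: 2.928e-03; correction applied: +0.0009760035.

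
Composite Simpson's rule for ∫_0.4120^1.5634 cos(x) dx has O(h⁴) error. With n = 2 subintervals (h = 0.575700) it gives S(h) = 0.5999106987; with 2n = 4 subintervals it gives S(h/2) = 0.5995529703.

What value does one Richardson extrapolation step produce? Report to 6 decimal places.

Method order is 4; weight 2^4 = 16.
2^4×A(h/2) = 9.5928475248; minus A(h) gives 8.9929368261.
Divide by 2^4 − 1 = 15.
Result: 0.5995291217
Shift from A(h/2): −0.0000238486.

0.599529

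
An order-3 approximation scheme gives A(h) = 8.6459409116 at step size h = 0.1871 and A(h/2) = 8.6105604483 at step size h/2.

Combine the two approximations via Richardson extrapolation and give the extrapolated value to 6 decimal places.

8.605506

The method has order 3: 2^3 = 8.
Weighted: 68.8844835864 − 8.6459409116 = 60.2385426748
Denominator 8 − 1 = 7.
60.2385426748 ÷ 7 = 8.6055060964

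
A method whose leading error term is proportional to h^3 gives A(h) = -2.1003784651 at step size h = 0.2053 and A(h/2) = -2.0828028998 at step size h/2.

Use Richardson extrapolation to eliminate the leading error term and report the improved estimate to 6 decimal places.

-2.080292

With r = 3 the leading error scales as h^3, so the weight is 2^3 = 8.
Numerator 8·A(h/2) − A(h) = 8·(-2.0828028998) − (-2.1003784651) = -14.5620447333
Divide by 2^3 − 1 = 7.
(8·(-2.0828028998) − (-2.1003784651))/(8 − 1) = -2.0802921048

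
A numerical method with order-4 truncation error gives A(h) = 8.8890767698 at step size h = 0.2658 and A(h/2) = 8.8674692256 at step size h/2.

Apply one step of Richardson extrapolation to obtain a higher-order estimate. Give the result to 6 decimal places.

Method order is 4; weight 2^4 = 16.
16×8.8674692256 − 8.8890767698 = 132.9904308398
(16×8.8674692256 − 8.8890767698)/(16 − 1) = 8.8660287227

8.866029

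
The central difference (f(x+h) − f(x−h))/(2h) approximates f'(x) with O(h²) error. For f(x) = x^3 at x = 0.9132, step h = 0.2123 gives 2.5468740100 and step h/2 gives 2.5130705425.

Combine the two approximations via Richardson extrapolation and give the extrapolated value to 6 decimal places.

2.501803

Leading term ∝ h^2; use weight 4 = 2^2.
Weighted: 10.0522821700 − 2.5468740100 = 7.5054081600
Denominator 4 − 1 = 3.
7.5054081600 ÷ 3 = 2.5018027200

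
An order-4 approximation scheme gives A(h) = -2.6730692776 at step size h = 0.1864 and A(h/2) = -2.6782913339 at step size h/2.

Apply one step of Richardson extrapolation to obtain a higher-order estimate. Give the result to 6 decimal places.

-2.678639

r = 4, so 2^r = 16.
Weighted: (-42.8526613424) − (-2.6730692776) = -40.1795920648
Extrapolated: (-40.1795920648) / 15 = -2.6786394710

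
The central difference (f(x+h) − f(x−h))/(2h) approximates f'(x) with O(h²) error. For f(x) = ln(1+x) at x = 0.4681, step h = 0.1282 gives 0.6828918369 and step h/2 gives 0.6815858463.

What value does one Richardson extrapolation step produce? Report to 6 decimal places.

0.681151

With r = 2 the leading error scales as h^2, so the weight is 2^2 = 4.
2^2·A(h/2) = 2.7263433852; minus A(h) gives 2.0434515483.
Denominator 4 − 1 = 3.
2.0434515483 ÷ 3 = 0.6811505161
Shift from A(h/2): −0.0004353302.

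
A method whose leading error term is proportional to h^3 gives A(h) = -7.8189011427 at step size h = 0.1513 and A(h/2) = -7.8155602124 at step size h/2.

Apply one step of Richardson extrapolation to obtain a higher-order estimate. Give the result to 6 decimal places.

Order 3 gives 2^r = 8 and 2^r − 1 = 7.
8*(-7.8155602124) = -62.5244816992; subtract (-7.8189011427) → -54.7055805565
R = (-54.7055805565)/7 = -7.8150829366
Correction |R − A(h/2)| = 4.773e-04; gap |A(h/2) − A(h)| = 3.341e-03.

-7.815083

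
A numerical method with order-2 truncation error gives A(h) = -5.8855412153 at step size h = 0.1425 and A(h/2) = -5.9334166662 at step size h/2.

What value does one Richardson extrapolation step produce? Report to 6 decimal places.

Error is O(h^2); halving h shrinks it by 2^2 = 4.
Numerator 4·A(h/2) − A(h) = 4·(-5.9334166662) − (-5.8855412153) = -17.8481254495
(4·(-5.9334166662) − (-5.8855412153))/(4 − 1) = -5.9493751498

-5.949375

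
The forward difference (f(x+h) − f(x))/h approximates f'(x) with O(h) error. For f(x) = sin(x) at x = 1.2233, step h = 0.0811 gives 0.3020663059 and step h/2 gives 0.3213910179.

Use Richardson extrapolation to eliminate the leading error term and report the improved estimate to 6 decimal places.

With r = 1 the leading error scales as h^1, so the weight is 2^1 = 2.
Numerator 2·A(h/2) − A(h) = 2·0.3213910179 − 0.3020663059 = 0.3407157299
Extrapolated: 0.3407157299 / 1 = 0.3407157299

0.340716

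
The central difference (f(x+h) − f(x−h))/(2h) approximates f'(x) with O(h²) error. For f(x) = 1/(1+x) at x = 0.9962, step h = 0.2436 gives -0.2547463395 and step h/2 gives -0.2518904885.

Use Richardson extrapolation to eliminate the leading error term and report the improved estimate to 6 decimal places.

-0.250939

Error is O(h^2); halving h shrinks it by 2^2 = 4.
A(h/2) − A(h) = -0.2518904885 − (-0.2547463395) = 0.0028558510
Divide by 2^2 − 1 = 3: 0.0028558510/3 = 0.0009519503
R = -0.2518904885 + 0.0009519503 = -0.2509385382
Shift from A(h/2): +0.0009519503.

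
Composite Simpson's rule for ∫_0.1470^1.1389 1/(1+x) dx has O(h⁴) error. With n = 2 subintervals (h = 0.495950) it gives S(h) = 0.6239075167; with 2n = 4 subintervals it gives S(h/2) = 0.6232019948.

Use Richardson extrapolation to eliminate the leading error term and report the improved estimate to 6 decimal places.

0.623155

With r = 4 the leading error scales as h^4, so the weight is 2^4 = 16.
2^4 × A(h/2) = 9.9712319168; minus A(h) gives 9.3473244001.
Divide by 2^4 − 1 = 15.
(16 × 0.6232019948 − 0.6239075167)/(16 − 1) = 0.6231549600
Correction |R − A(h/2)| = 4.703e-05; gap |A(h/2) − A(h)| = 7.055e-04.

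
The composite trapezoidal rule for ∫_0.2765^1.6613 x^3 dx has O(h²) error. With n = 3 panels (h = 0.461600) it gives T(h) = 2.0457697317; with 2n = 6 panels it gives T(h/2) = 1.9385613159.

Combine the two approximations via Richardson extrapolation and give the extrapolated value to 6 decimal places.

Method order is 2; weight 2^2 = 4.
A(h/2) − A(h) = 1.9385613159 − 2.0457697317 = -0.1072084158
Divide by 2^2 − 1 = 3: (-0.1072084158)/3 = -0.0357361386
R = 1.9385613159 − 0.0357361386 = 1.9028251773
Gap between inputs: 1.072e-01; correction applied: −0.0357361386.

1.902825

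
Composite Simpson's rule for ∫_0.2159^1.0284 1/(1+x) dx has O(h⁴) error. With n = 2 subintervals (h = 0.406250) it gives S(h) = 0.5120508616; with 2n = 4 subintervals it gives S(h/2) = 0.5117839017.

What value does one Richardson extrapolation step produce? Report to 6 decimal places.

0.511766

r = 4: numerator weight 16, denominator 15.
Top: 16(0.5117839017) − (0.5120508616) = 7.6764915656
Divide by 2^4 − 1 = 15.
7.6764915656 ÷ 15 = 0.5117661044
Shift from A(h/2): −0.0000177973.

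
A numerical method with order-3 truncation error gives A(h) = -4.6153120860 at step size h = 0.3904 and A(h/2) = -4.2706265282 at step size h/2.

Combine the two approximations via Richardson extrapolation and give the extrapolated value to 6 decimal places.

-4.221386

r = 3, so 2^r = 8.
A(h/2) − A(h) = -4.2706265282 − (-4.6153120860) = 0.3446855578
Correction (A(h/2) − A(h))/(8 − 1) = 0.3446855578/7 = 0.0492407940
R = -4.2706265282 + 0.0492407940 = -4.2213857342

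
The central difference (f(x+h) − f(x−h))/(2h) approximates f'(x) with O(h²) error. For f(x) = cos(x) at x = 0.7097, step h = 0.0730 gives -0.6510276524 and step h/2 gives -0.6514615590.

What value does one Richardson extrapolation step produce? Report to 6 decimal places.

Order 2 gives 2^r = 4 and 2^r − 1 = 3.
2^2×A(h/2) = -2.6058462360; minus A(h) gives -1.9548185836.
(-1.9548185836) ÷ 3 = -0.6516061945

-0.651606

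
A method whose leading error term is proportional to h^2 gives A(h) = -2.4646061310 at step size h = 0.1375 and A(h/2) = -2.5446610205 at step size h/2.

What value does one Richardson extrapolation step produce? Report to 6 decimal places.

-2.571346

Error is O(h^2); halving h shrinks it by 2^2 = 4.
4×(-2.5446610205) = -10.1786440820; (-10.1786440820) − (-2.4646061310) = -7.7140379510
Divide by 2^2 − 1 = 3.
Result: -2.5713459837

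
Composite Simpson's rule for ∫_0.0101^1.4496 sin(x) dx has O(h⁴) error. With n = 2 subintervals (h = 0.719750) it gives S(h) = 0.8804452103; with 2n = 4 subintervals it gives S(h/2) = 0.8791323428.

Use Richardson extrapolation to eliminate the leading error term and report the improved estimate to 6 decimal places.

0.879045

r = 4: numerator weight 16, denominator 15.
2^4·A(h/2) = 14.0661174848; minus A(h) gives 13.1856722745.
Divide by 2^4 − 1 = 15.
(16·0.8791323428 − 0.8804452103)/(16 − 1) = 0.8790448183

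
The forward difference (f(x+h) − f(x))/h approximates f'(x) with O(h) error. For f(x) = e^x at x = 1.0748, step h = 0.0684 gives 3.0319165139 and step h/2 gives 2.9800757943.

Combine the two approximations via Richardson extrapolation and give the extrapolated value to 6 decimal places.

r = 1, so 2^r = 2.
2 × 2.9800757943 = 5.9601515886; 5.9601515886 − 3.0319165139 = 2.9282350747
(2 × 2.9800757943 − 3.0319165139)/(2 − 1) = 2.9282350747
Gap between inputs: 5.184e-02; correction applied: −0.0518407196.

2.928235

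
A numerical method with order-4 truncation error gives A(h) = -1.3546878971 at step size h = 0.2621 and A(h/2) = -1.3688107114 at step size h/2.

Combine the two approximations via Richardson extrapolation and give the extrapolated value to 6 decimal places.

The method has order 4: 2^4 = 16.
Top: 16(-1.3688107114) − (-1.3546878971) = -20.5462834853
Divide by 2^4 − 1 = 15.
So the Richardson estimate is -1.3697522324.
Correction |R − A(h/2)| = 9.415e-04; gap |A(h/2) − A(h)| = 1.412e-02.

-1.369752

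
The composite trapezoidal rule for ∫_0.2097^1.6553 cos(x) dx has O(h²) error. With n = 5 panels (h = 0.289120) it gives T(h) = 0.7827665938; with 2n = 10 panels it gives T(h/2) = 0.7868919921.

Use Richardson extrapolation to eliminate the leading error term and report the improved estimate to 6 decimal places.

0.788267

Method order is 2; weight 2^2 = 4.
Numerator 4 × A(h/2) − A(h) = 4 × 0.7868919921 − 0.7827665938 = 2.3648013746
Denominator 4 − 1 = 3.
R = 2.3648013746/3 = 0.7882671249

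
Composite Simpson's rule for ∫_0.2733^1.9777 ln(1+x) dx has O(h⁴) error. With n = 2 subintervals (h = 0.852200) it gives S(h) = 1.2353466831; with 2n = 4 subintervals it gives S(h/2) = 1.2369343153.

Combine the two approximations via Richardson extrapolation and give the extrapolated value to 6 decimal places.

1.237040

Order 4 gives 2^r = 16 and 2^r − 1 = 15.
2^4*A(h/2) = 19.7909490448; minus A(h) gives 18.5556023617.
Denominator 16 − 1 = 15.
(16*1.2369343153 − 1.2353466831)/(16 − 1) = 1.2370401574
Correction |R − A(h/2)| = 1.058e-04; gap |A(h/2) − A(h)| = 1.588e-03.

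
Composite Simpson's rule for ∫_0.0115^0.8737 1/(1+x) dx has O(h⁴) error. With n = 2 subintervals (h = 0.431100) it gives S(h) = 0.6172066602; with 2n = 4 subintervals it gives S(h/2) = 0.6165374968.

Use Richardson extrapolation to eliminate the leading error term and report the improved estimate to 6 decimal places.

0.616493

r = 4, so 2^r = 16.
16×0.6165374968 = 9.8645999488; subtract 0.6172066602 → 9.2473932886
Divide by 2^4 − 1 = 15.
(16×0.6165374968 − 0.6172066602)/(16 − 1) = 0.6164928859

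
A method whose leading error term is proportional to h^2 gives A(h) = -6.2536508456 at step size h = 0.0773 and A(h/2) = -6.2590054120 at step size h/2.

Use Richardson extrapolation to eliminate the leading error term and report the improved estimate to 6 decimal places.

-6.260790

With r = 2 the leading error scales as h^2, so the weight is 2^2 = 4.
Difference of the inputs: -6.2590054120 − (-6.2536508456) = -0.0053545664
Correction (A(h/2) − A(h))/(4 − 1) = (-0.0053545664)/3 = -0.0017848555
R = -6.2590054120 − 0.0017848555 = -6.2607902675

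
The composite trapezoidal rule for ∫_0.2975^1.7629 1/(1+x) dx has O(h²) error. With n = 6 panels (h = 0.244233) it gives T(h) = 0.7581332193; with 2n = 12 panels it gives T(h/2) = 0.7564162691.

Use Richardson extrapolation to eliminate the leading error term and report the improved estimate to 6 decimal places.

0.755844

Order 2 gives 2^r = 4 and 2^r − 1 = 3.
Numerator 4*A(h/2) − A(h) = 4*0.7564162691 − 0.7581332193 = 2.2675318571
2.2675318571 ÷ 3 = 0.7558439524
Gap between inputs: 1.717e-03; correction applied: −0.0005723167.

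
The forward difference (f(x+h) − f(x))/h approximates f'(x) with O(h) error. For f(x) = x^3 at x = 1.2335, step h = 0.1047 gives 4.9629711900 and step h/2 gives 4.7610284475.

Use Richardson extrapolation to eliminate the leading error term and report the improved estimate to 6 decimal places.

Order 1 gives 2^r = 2 and 2^r − 1 = 1.
2^1 × A(h/2) = 9.5220568950; minus A(h) gives 4.5590857050.
Denominator 2 − 1 = 1.
R = 4.5590857050/1 = 4.5590857050

4.559086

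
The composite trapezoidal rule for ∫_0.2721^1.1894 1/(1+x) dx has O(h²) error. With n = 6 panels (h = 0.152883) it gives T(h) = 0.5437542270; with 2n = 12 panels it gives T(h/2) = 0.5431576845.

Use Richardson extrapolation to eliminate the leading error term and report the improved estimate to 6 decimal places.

With r = 2 the leading error scales as h^2, so the weight is 2^2 = 4.
Weighted: 2.1726307380 − 0.5437542270 = 1.6288765110
(4×0.5431576845 − 0.5437542270)/(4 − 1) = 0.5429588370
Gap between inputs: 5.965e-04; correction applied: −0.0001988475.

0.542959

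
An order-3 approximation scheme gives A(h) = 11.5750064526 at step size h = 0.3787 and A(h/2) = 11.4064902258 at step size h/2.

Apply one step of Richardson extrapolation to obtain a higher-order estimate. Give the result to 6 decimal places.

11.382416

Leading term ∝ h^3; use weight 8 = 2^3.
8*11.4064902258 = 91.2519218064; subtract 11.5750064526 → 79.6769153538
79.6769153538 ÷ 7 = 11.3824164791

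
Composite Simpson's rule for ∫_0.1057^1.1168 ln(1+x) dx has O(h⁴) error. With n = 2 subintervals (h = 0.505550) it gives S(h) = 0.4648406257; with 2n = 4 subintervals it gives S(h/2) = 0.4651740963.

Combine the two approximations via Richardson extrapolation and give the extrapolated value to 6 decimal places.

The method has order 4: 2^4 = 16.
16·0.4651740963 = 7.4427855408; 7.4427855408 − 0.4648406257 = 6.9779449151
Denominator 16 − 1 = 15.
Extrapolated: 6.9779449151 / 15 = 0.4651963277

0.465196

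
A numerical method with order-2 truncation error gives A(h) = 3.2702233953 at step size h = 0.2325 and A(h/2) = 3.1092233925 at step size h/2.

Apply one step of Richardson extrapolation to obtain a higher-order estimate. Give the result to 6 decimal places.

r = 2: numerator weight 4, denominator 3.
4*3.1092233925 = 12.4368935700; 12.4368935700 − 3.2702233953 = 9.1666701747
Divide by 2^2 − 1 = 3.
9.1666701747 ÷ 3 = 3.0555567249

3.055557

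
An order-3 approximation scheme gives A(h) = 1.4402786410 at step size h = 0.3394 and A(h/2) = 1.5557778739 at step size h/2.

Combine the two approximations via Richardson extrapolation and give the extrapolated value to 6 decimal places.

Error is O(h^3); halving h shrinks it by 2^3 = 8.
Numerator 8 × A(h/2) − A(h) = 8 × 1.5557778739 − 1.4402786410 = 11.0059443502
11.0059443502 ÷ 7 = 1.5722777643

1.572278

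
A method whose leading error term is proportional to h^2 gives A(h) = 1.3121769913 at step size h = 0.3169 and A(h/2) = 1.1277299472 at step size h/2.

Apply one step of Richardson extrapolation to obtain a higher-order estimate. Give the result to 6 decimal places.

With r = 2 the leading error scales as h^2, so the weight is 2^2 = 4.
4 × 1.1277299472 = 4.5109197888; 4.5109197888 − 1.3121769913 = 3.1987427975
Denominator 4 − 1 = 3.
So the Richardson estimate is 1.0662475992.

1.066248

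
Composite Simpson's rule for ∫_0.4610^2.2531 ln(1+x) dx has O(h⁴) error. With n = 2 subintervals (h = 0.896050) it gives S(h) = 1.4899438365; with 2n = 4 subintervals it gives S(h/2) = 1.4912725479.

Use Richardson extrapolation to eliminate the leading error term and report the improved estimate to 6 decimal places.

r = 4, so 2^r = 16.
16*1.4912725479 = 23.8603607664; subtract 1.4899438365 → 22.3704169299
(16*1.4912725479 − 1.4899438365)/(16 − 1) = 1.4913611287

1.491361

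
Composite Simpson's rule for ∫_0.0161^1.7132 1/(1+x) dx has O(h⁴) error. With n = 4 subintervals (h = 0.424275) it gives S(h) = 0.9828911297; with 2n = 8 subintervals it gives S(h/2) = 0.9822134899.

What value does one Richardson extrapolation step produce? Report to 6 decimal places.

With r = 4 the leading error scales as h^4, so the weight is 2^4 = 16.
16×0.9822134899 − 0.9828911297 = 14.7325247087
Denominator 16 − 1 = 15.
Result: 0.9821683139

0.982168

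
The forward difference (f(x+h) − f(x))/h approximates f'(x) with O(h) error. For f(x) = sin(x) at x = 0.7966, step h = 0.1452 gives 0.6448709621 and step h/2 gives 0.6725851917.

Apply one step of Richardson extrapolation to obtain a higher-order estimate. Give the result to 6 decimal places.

0.700299

r = 1, so 2^r = 2.
2^1·A(h/2) = 1.3451703834; minus A(h) gives 0.7002994213.
Denominator 2 − 1 = 1.
R = 0.7002994213/1 = 0.7002994213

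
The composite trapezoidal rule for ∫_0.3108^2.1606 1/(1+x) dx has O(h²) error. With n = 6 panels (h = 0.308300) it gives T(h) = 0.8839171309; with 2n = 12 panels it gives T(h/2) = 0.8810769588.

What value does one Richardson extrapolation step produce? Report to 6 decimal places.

0.880130

r = 2: numerator weight 4, denominator 3.
Numerator 4 × A(h/2) − A(h) = 4 × 0.8810769588 − 0.8839171309 = 2.6403907043
R = 2.6403907043/3 = 0.8801302348
Gap between inputs: 2.840e-03; correction applied: −0.0009467240.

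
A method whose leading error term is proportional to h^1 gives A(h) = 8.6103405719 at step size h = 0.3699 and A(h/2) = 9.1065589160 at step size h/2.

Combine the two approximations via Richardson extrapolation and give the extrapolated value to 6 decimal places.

Error is O(h^1); halving h shrinks it by 2^1 = 2.
Weighted: 18.2131178320 − 8.6103405719 = 9.6027772601
R = 9.6027772601/1 = 9.6027772601
Shift from A(h/2): +0.4962183441.

9.602777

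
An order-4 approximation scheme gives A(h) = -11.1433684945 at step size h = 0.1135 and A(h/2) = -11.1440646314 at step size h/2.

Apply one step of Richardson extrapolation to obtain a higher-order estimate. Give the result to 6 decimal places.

r = 4: numerator weight 16, denominator 15.
Weighted: (-178.3050341024) − (-11.1433684945) = -167.1616656079
(-167.1616656079) ÷ 15 = -11.1441110405
Gap between inputs: 6.961e-04; correction applied: −0.0000464091.

-11.144111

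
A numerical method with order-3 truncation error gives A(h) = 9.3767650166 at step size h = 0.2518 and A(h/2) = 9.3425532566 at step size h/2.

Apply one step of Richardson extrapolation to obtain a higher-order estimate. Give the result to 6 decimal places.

Leading term ∝ h^3; use weight 8 = 2^3.
Top: 8(9.3425532566) − (9.3767650166) = 65.3636610362
65.3636610362 ÷ 7 = 9.3376658623
Correction |R − A(h/2)| = 4.887e-03; gap |A(h/2) − A(h)| = 3.421e-02.

9.337666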